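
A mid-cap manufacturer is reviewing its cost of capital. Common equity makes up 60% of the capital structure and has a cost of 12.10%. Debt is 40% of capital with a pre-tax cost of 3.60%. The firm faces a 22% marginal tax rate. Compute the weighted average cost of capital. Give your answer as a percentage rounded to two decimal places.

After-tax cost of debt = 3.6% × (1 − 22%) = 2.8080%.
WACC = 0.600 × 12.1000% + 0.400 × 2.8080% = 8.3832%.

8.38%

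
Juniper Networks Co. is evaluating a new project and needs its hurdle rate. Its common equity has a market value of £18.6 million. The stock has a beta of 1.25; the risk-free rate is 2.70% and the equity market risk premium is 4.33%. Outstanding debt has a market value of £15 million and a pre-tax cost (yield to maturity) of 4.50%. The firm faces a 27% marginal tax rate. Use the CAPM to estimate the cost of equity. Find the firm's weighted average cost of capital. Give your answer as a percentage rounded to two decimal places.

5.96%

Cost of equity via CAPM: Re = 2.7% + 1.25 × 4.33% = 8.1125%.
Total capital V = 18.6 + 15 = 33.6.
Equity: weight = 18.6/33.6 = 0.5536; cost = 8.1125%.
Debt: weight = 15/33.6 = 0.4464; after-tax cost = 4.5% × (1 − 27%) = 3.2850%.
WACC = 0.5536 × 8.1125% + 0.4464 × 3.2850% = 5.9574%.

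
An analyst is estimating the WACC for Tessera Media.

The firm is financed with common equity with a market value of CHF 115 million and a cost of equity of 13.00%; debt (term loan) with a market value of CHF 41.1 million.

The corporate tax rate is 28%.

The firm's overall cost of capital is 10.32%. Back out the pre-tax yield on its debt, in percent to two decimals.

Total capital V = 115 + 41.1 = 156.1.
Equity weight = 115/156.1 = 0.7367.
Term loan weight = 41.1/156.1 = 0.2633.
Equity contribution = 0.7367 × 13% = 9.5772%.
Remaining for debt = 10.32% − 9.5772% = 0.7428%.
Rd × (1 − 28%) × 0.2633 = 0.7428%  ⇒  Rd = 3.9184%.

3.92%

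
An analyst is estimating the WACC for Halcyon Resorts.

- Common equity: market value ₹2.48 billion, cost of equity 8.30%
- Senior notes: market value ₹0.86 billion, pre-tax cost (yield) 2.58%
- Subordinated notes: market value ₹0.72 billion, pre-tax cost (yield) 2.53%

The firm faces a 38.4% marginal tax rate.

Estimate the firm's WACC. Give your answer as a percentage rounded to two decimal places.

Total capital V = 2.48 + 0.86 + 0.72 = 4.06.
Equity: weight = 2.48/4.06 = 0.6108; cost = 8.3%.
Senior notes: weight = 0.86/4.06 = 0.2118; after-tax cost = 2.58% × (1 − 38.4%) = 1.5893%.
Subordinated notes: weight = 0.72/4.06 = 0.1773; after-tax cost = 2.53% × (1 − 38.4%) = 1.5585%.
WACC = 0.6108 × 8.3000% + 0.2118 × 1.5893% + 0.1773 × 1.5585% = 5.6830%.

5.68%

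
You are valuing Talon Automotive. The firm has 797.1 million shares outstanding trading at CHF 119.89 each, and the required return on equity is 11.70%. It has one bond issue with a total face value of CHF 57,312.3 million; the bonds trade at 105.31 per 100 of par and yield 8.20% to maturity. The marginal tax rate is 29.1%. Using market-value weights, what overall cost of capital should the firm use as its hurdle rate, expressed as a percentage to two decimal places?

Market value of equity E = 119.89 × 797.1m = 95564.319m. Market value of debt D = 57312.3m × 105.31/100 = 60355.58313m.
Total capital V = 95564.319 + 60355.58313 = 155919.90213.
Equity: weight = 95564.319/155919.90213 = 0.6129; cost = 11.7%.
Bonds outstanding: weight = 60355.58313/155919.90213 = 0.3871; after-tax cost = 8.2% × (1 − 29.1%) = 5.8138%.
WACC = 0.6129 × 11.7000% + 0.3871 × 5.8138% = 9.4215%.

9.42%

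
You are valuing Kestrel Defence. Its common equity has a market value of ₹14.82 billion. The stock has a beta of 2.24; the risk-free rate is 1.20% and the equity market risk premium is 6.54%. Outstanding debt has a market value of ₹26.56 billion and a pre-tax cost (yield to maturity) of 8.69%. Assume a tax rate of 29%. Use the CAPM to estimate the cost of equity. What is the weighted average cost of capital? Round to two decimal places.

9.64%

Cost of equity via CAPM: Re = 1.2% + 2.24 × 6.54% = 15.8496%.
Total capital V = 14.82 + 26.56 = 41.38.
Equity: weight = 14.82/41.38 = 0.3581; cost = 15.8496%.
Debt: weight = 26.56/41.38 = 0.6419; after-tax cost = 8.69% × (1 − 29%) = 6.1699%.
WACC = 0.3581 × 15.8496% + 0.6419 × 6.1699% = 9.6366%.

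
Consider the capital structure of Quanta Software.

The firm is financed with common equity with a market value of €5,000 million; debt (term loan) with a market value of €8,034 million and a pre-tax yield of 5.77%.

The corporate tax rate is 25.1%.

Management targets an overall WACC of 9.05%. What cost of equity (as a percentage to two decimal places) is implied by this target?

16.65%

Total capital V = 5000 + 8034 = 13034.
Equity weight = 5000/13034 = 0.3836.
Term loan weight = 8034/13034 = 0.6164.
Debt contribution = 0.6164 × 5.77% × (1 − 25.1%) = 2.6639%.
Required equity contribution = 9.05% − 2.6639% = 6.3861%.
Re = 6.3861% / 0.3836 = 16.6474%.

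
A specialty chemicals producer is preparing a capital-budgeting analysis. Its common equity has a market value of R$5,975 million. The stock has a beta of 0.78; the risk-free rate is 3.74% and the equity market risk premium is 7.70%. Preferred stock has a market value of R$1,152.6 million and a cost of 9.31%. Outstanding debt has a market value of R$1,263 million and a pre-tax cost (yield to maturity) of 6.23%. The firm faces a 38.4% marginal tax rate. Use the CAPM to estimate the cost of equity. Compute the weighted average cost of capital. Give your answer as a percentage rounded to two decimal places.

Cost of equity via CAPM: Re = 3.74% + 0.78 × 7.7% = 9.7460%.
Total capital V = 5975 + 1152.6 + 1263 = 8390.6.
Equity: weight = 5975/8390.6 = 0.7121; cost = 9.746%.
Preferred: weight = 1152.6/8390.6 = 0.1374; cost = 9.31%.
Debt: weight = 1263/8390.6 = 0.1505; after-tax cost = 6.23% × (1 − 38.4%) = 3.8377%.
WACC = 0.7121 × 9.7460% + 0.1374 × 9.3100% + 0.1505 × 3.8377% = 8.7968%.

8.80%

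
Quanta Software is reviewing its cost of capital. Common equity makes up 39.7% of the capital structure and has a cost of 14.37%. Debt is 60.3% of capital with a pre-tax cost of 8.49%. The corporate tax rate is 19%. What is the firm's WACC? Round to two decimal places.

9.85%

After-tax cost of debt = 8.49% × (1 − 19%) = 6.8769%.
WACC = 0.397 × 14.3700% + 0.603 × 6.8769% = 9.8517%.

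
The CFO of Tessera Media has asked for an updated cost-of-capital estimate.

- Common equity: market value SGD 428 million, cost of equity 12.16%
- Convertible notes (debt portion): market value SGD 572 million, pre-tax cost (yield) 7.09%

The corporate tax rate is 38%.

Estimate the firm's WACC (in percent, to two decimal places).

7.72%

Total capital V = 428 + 572 = 1000.
Equity: weight = 428/1000 = 0.4280; cost = 12.16%.
Convertible notes (debt portion): weight = 572/1000 = 0.5720; after-tax cost = 7.09% × (1 − 38%) = 4.3958%.
WACC = 0.4280 × 12.1600% + 0.5720 × 4.3958% = 7.7189%.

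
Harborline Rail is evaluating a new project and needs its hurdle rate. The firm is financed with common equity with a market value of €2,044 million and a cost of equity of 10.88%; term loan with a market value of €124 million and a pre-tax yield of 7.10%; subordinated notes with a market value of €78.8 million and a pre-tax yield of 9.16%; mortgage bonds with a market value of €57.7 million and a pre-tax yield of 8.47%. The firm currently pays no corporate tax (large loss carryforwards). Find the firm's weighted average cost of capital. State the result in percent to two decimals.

10.56%

Total capital V = 2044 + 124 + 78.8 + 57.7 = 2304.5.
Equity: weight = 2044/2304.5 = 0.8870; cost = 10.88%.
Term loan: weight = 124/2304.5 = 0.0538; after-tax cost = 7.1% × (1 − 0%) = 7.1000%.
Subordinated notes: weight = 78.8/2304.5 = 0.0342; after-tax cost = 9.16% × (1 − 0%) = 9.1600%.
Mortgage bonds: weight = 57.7/2304.5 = 0.0250; after-tax cost = 8.47% × (1 − 0%) = 8.4700%.
WACC = 0.8870 × 10.8800% + 0.0538 × 7.1000% + 0.0342 × 9.1600% + 0.0250 × 8.4700% = 10.5575%.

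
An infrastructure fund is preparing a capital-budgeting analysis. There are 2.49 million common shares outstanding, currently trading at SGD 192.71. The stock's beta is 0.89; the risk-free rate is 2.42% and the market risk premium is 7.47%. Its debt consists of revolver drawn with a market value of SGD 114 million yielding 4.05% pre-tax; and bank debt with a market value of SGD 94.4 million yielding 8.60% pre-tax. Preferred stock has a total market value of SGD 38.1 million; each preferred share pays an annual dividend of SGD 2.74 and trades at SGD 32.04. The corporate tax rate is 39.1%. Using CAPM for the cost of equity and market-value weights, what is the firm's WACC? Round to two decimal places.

7.51%

Cost of equity via CAPM: Re = 2.42% + 0.89 × 7.47% = 9.0683%.
Cost of preferred: Rp = 2.74 / 32.04 = 8.5518%.
Market value of equity E = 192.71 × 2.49m = 479.8479m.
Total capital V = 479.8479 + 38.1 + 114 + 94.4 = 726.3479.
Equity: weight = 479.8479/726.3479 = 0.6606; cost = 9.0683%.
Preferred: weight = 38.1/726.3479 = 0.0525; cost = 8.5518%.
Revolver drawn: weight = 114/726.3479 = 0.1569; after-tax cost = 4.05% × (1 − 39.1%) = 2.4665%.
Bank debt: weight = 94.4/726.3479 = 0.1300; after-tax cost = 8.6% × (1 − 39.1%) = 5.2374%.
WACC = 0.6606 × 9.0683% + 0.0525 × 8.5518% + 0.1569 × 2.4665% + 0.1300 × 5.2374% = 7.5072%.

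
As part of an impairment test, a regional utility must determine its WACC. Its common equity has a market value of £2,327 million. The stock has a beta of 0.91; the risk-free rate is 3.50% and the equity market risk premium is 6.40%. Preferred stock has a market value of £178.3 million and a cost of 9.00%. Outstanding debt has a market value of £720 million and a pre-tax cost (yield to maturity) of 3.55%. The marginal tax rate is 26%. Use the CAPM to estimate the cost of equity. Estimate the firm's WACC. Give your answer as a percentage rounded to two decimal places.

7.81%

Cost of equity via CAPM: Re = 3.5% + 0.91 × 6.4% = 9.3240%.
Total capital V = 2327 + 178.3 + 720 = 3225.3.
Equity: weight = 2327/3225.3 = 0.7215; cost = 9.324%.
Preferred: weight = 178.3/3225.3 = 0.0553; cost = 9%.
Debt: weight = 720/3225.3 = 0.2232; after-tax cost = 3.55% × (1 − 26%) = 2.6270%.
WACC = 0.7215 × 9.3240% + 0.0553 × 9.0000% + 0.2232 × 2.6270% = 7.8111%.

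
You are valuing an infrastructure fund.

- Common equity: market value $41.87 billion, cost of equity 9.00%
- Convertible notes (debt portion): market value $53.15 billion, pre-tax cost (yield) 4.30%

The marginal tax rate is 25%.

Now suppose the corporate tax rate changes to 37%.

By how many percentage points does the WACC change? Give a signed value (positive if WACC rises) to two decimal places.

-0.29 pp

Current WACC:
Total capital V = 41.87 + 53.15 = 95.02.
Equity: weight = 41.87/95.02 = 0.4406; cost = 9%.
Convertible notes (debt portion): weight = 53.15/95.02 = 0.5594; after-tax cost = 4.3% × (1 − 25%) = 3.2250%.
WACC = 0.4406 × 9.0000% + 0.5594 × 3.2250% = 5.7697%.
After the change:
Total capital V = 41.87 + 53.15 = 95.02.
Equity: weight = 41.87/95.02 = 0.4406; cost = 9%.
Convertible notes (debt portion): weight = 53.15/95.02 = 0.5594; after-tax cost = 4.3% × (1 − 37%) = 2.7090%.
WACC = 0.4406 × 9.0000% + 0.5594 × 2.7090% = 5.4811%.
Change in WACC = 5.4811% − 5.7697% = -0.2886 pp.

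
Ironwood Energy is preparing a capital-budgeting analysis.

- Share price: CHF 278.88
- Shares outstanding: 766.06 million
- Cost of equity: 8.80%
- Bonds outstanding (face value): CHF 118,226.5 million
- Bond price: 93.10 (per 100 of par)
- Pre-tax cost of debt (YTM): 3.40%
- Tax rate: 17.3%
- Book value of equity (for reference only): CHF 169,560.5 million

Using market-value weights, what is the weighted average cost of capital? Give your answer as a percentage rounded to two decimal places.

Market value of equity E = 278.88 × 766.06m = 213638.8128m. Market value of debt D = 118226.5m × 93.1/100 = 110068.8715m.
Total capital V = 213638.8128 + 110068.8715 = 323707.6843.
Equity: weight = 213638.8128/323707.6843 = 0.6600; cost = 8.8%.
Bonds outstanding: weight = 110068.8715/323707.6843 = 0.3400; after-tax cost = 3.4% × (1 − 17.3%) = 2.8118%.
WACC = 0.6600 × 8.8000% + 0.3400 × 2.8118% = 6.7639%.

6.76%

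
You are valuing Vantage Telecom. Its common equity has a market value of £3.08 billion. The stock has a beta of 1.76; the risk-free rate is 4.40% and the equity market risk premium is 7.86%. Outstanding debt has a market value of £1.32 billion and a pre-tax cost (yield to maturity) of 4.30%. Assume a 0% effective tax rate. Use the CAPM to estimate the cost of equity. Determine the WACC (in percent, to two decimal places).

14.05%

Cost of equity via CAPM: Re = 4.4% + 1.76 × 7.86% = 18.2336%.
Total capital V = 3.08 + 1.32 = 4.4.
Equity: weight = 3.08/4.4 = 0.7000; cost = 18.2336%.
Debt: weight = 1.32/4.4 = 0.3000; after-tax cost = 4.3% × (1 − 0%) = 4.3000%.
WACC = 0.7000 × 18.2336% + 0.3000 × 4.3000% = 14.0535%.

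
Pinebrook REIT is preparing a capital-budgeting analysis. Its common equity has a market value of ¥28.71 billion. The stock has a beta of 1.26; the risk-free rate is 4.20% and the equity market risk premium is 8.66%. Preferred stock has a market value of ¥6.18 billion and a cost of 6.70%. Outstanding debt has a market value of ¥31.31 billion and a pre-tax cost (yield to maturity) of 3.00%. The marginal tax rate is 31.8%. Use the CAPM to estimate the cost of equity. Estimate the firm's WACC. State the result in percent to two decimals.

8.15%

Cost of equity via CAPM: Re = 4.2% + 1.26 × 8.66% = 15.1116%.
Total capital V = 28.71 + 6.18 + 31.31 = 66.2.
Equity: weight = 28.71/66.2 = 0.4337; cost = 15.1116%.
Preferred: weight = 6.18/66.2 = 0.0934; cost = 6.7%.
Debt: weight = 31.31/66.2 = 0.4730; after-tax cost = 3% × (1 − 31.8%) = 2.0460%.
WACC = 0.4337 × 15.1116% + 0.0934 × 6.7000% + 0.4730 × 2.0460% = 8.1468%.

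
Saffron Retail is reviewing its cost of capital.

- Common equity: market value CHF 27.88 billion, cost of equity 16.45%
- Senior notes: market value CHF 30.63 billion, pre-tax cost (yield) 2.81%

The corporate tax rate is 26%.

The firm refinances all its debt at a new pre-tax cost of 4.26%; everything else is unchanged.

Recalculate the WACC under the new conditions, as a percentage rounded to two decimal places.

After the change:
Total capital V = 27.88 + 30.63 = 58.51.
Equity: weight = 27.88/58.51 = 0.4765; cost = 16.45%.
Senior notes: weight = 30.63/58.51 = 0.5235; after-tax cost = 4.26% × (1 − 26%) = 3.1524%.
WACC = 0.4765 × 16.4500% + 0.5235 × 3.1524% = 9.4887%.

9.49%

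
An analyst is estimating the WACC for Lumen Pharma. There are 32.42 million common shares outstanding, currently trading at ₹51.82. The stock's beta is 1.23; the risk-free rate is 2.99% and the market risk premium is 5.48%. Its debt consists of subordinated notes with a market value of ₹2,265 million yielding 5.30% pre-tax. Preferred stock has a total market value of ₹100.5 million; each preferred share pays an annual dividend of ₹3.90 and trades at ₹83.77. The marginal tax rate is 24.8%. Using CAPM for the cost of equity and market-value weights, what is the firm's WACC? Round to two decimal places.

6.39%

Cost of equity via CAPM: Re = 2.99% + 1.23 × 5.48% = 9.7304%.
Cost of preferred: Rp = 3.9 / 83.77 = 4.6556%.
Market value of equity E = 51.82 × 32.42m = 1680.0044m.
Total capital V = 1680.0044 + 100.5 + 2265 = 4045.5044.
Equity: weight = 1680.0044/4045.5044 = 0.4153; cost = 9.7304%.
Preferred: weight = 100.5/4045.5044 = 0.0248; cost = 4.6556%.
Subordinated notes: weight = 2265/4045.5044 = 0.5599; after-tax cost = 5.3% × (1 − 24.8%) = 3.9856%.
WACC = 0.4153 × 9.7304% + 0.0248 × 4.6556% + 0.5599 × 3.9856% = 6.3879%.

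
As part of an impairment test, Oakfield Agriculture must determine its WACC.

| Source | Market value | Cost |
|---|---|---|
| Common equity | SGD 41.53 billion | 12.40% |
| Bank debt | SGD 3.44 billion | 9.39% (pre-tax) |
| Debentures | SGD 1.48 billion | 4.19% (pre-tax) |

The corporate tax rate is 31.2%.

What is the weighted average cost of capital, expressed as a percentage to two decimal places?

Total capital V = 41.53 + 3.44 + 1.48 = 46.45.
Equity: weight = 41.53/46.45 = 0.8941; cost = 12.4%.
Bank debt: weight = 3.44/46.45 = 0.0741; after-tax cost = 9.39% × (1 − 31.2%) = 6.4603%.
Debentures: weight = 1.48/46.45 = 0.0319; after-tax cost = 4.19% × (1 − 31.2%) = 2.8827%.
WACC = 0.8941 × 12.4000% + 0.0741 × 6.4603% + 0.0319 × 2.8827% = 11.6569%.

11.66%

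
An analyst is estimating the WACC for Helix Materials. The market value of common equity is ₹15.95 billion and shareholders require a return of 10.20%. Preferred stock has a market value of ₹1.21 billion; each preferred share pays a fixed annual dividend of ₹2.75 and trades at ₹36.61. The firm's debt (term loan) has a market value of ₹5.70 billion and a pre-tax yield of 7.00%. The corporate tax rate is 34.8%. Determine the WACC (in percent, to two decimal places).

Cost of preferred: Rp = 2.75 / 36.61 = 7.5116%.
Total capital V = 15.95 + 1.21 + 5.7 = 22.86.
Equity: weight = 15.95/22.86 = 0.6977; cost = 10.2%.
Preferred: weight = 1.21/22.86 = 0.0529; cost = 7.5116%.
Term loan: weight = 5.7/22.86 = 0.2493; after-tax cost = 7% × (1 − 34.8%) = 4.5640%.
WACC = 0.6977 × 10.2000% + 0.0529 × 7.5116% + 0.2493 × 4.5640% = 8.6524%.

8.65%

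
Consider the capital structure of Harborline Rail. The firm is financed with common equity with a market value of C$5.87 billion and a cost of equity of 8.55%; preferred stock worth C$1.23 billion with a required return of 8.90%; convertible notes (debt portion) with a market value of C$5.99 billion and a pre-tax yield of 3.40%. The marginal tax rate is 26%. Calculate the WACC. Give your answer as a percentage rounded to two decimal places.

Total capital V = 5.87 + 1.23 + 5.99 = 13.09.
Equity: weight = 5.87/13.09 = 0.4484; cost = 8.55%.
Preferred: weight = 1.23/13.09 = 0.0940; cost = 8.9%.
Convertible notes (debt portion): weight = 5.99/13.09 = 0.4576; after-tax cost = 3.4% × (1 − 26%) = 2.5160%.
WACC = 0.4484 × 8.5500% + 0.0940 × 8.9000% + 0.4576 × 2.5160% = 5.8217%.

5.82%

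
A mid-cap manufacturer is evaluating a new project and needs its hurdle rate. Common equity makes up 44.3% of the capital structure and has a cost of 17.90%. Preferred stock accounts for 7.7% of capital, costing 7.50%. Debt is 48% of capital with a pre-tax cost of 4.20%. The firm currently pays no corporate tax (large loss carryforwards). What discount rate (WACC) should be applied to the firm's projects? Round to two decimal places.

After-tax cost of debt = 4.2% × (1 − 0%) = 4.2000%.
WACC = 0.443 × 17.9000% + 0.077 × 7.5000% + 0.480 × 4.2000% = 10.5232%.

10.52%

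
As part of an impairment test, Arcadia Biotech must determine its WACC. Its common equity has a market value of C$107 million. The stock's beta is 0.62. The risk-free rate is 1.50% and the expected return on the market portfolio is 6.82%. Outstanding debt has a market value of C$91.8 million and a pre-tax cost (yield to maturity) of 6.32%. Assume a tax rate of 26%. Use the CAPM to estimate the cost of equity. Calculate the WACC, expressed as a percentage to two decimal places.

Market risk premium = 6.82% − 1.5% = 5.32%.
Cost of equity via CAPM: Re = 1.5% + 0.62 × 5.32% = 4.7984%.
Total capital V = 107 + 91.8 = 198.8.
Equity: weight = 107/198.8 = 0.5382; cost = 4.7984%.
Debt: weight = 91.8/198.8 = 0.4618; after-tax cost = 6.32% × (1 − 26%) = 4.6768%.
WACC = 0.5382 × 4.7984% + 0.4618 × 4.6768% = 4.7422%.

4.74%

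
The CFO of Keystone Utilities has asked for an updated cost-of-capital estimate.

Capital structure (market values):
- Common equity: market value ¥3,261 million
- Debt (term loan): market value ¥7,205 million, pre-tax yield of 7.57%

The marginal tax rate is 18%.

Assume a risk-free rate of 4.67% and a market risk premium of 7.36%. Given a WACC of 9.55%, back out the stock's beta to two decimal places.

Total capital V = 3261 + 7205 = 10466.
Equity weight = 3261/10466 = 0.3116.
Term loan weight = 7205/10466 = 0.6884.
Debt contribution = 0.6884 × 7.57% × (1 − 18%) = 4.2733%.
Required equity contribution = 9.55% − 4.2733% = 5.2767%  ⇒  Re = 16.9353%.
CAPM: 16.9353% = 4.67% + β × 7.36%  ⇒  β = 1.6665.

1.67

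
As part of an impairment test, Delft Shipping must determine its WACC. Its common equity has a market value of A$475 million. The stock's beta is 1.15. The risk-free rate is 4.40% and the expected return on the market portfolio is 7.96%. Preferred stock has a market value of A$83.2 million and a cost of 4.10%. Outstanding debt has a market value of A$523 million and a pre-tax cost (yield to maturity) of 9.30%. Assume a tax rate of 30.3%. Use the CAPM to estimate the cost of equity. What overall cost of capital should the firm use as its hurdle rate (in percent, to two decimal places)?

Market risk premium = 7.96% − 4.4% = 3.56%.
Cost of equity via CAPM: Re = 4.4% + 1.15 × 3.56% = 8.4940%.
Total capital V = 475 + 83.2 + 523 = 1081.2.
Equity: weight = 475/1081.2 = 0.4393; cost = 8.494%.
Preferred: weight = 83.2/1081.2 = 0.0770; cost = 4.1%.
Debt: weight = 523/1081.2 = 0.4837; after-tax cost = 9.3% × (1 − 30.3%) = 6.4821%.
WACC = 0.4393 × 8.4940% + 0.0770 × 4.1000% + 0.4837 × 6.4821% = 7.1827%.

7.18%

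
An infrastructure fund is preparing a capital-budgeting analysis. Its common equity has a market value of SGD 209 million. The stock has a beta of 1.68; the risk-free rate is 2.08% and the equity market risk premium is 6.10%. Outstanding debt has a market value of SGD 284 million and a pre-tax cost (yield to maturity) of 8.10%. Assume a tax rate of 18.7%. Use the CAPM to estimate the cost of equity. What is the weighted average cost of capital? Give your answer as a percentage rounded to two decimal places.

Cost of equity via CAPM: Re = 2.08% + 1.68 × 6.1% = 12.3280%.
Total capital V = 209 + 284 = 493.
Equity: weight = 209/493 = 0.4239; cost = 12.328%.
Debt: weight = 284/493 = 0.5761; after-tax cost = 8.1% × (1 − 18.7%) = 6.5853%.
WACC = 0.4239 × 12.3280% + 0.5761 × 6.5853% = 9.0198%.

9.02%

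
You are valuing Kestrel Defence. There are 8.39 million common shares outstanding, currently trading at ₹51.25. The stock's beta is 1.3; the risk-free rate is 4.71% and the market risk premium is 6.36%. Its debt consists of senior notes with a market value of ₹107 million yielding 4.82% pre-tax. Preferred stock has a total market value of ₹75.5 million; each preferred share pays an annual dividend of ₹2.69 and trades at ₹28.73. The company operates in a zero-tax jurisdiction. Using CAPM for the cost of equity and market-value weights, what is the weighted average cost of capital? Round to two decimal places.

11.11%

Cost of equity via CAPM: Re = 4.71% + 1.3 × 6.36% = 12.9780%.
Cost of preferred: Rp = 2.69 / 28.73 = 9.3630%.
Market value of equity E = 51.25 × 8.39m = 429.9875m.
Total capital V = 429.9875 + 75.5 + 107 = 612.4875.
Equity: weight = 429.9875/612.4875 = 0.7020; cost = 12.978%.
Preferred: weight = 75.5/612.4875 = 0.1233; cost = 9.363%.
Senior notes: weight = 107/612.4875 = 0.1747; after-tax cost = 4.82% × (1 − 0%) = 4.8200%.
WACC = 0.7020 × 12.9780% + 0.1233 × 9.3630% + 0.1747 × 4.8200% = 11.1072%.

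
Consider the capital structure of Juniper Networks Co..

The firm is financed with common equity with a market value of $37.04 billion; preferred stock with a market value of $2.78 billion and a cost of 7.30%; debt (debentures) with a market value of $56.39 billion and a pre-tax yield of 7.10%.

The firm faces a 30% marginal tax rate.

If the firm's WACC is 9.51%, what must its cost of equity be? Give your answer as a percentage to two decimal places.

Total capital V = 37.04 + 2.78 + 56.39 = 96.21.
Equity weight = 37.04/96.21 = 0.3850.
Preferred weight = 2.78/96.21 = 0.0289.
Debentures weight = 56.39/96.21 = 0.5861.
Debt contribution = 0.5861 × 7.1% × (1 − 30%) = 2.9130%.
Preferred contribution = 0.0289 × 7.3% = 0.2109%.
Required equity contribution = 9.51% − 3.1239% = 6.3861%.
Re = 6.3861% / 0.3850 = 16.5876%.

16.59%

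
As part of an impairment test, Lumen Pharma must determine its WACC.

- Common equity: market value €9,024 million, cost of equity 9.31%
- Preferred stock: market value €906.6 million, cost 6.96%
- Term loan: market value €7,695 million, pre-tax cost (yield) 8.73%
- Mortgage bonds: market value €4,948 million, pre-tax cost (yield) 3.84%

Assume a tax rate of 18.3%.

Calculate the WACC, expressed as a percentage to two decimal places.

Total capital V = 9024 + 906.6 + 7695 + 4948 = 22573.6.
Equity: weight = 9024/22573.6 = 0.3998; cost = 9.31%.
Preferred: weight = 906.6/22573.6 = 0.0402; cost = 6.96%.
Term loan: weight = 7695/22573.6 = 0.3409; after-tax cost = 8.73% × (1 − 18.3%) = 7.1324%.
Mortgage bonds: weight = 4948/22573.6 = 0.2192; after-tax cost = 3.84% × (1 − 18.3%) = 3.1373%.
WACC = 0.3998 × 9.3100% + 0.0402 × 6.9600% + 0.3409 × 7.1324% + 0.2192 × 3.1373% = 7.1203%.

7.12%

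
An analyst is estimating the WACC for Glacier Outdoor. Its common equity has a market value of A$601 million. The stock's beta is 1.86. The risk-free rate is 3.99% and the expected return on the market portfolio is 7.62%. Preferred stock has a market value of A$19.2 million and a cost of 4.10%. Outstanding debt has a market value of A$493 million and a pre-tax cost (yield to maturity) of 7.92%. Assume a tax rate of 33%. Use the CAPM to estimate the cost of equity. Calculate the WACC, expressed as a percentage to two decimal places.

8.22%

Market risk premium = 7.62% − 3.99% = 3.63%.
Cost of equity via CAPM: Re = 3.99% + 1.86 × 3.63% = 10.7418%.
Total capital V = 601 + 19.2 + 493 = 1113.2.
Equity: weight = 601/1113.2 = 0.5399; cost = 10.7418%.
Preferred: weight = 19.2/1113.2 = 0.0172; cost = 4.1%.
Debt: weight = 493/1113.2 = 0.4429; after-tax cost = 7.92% × (1 − 33%) = 5.3064%.
WACC = 0.5399 × 10.7418% + 0.0172 × 4.1000% + 0.4429 × 5.3064% = 8.2201%.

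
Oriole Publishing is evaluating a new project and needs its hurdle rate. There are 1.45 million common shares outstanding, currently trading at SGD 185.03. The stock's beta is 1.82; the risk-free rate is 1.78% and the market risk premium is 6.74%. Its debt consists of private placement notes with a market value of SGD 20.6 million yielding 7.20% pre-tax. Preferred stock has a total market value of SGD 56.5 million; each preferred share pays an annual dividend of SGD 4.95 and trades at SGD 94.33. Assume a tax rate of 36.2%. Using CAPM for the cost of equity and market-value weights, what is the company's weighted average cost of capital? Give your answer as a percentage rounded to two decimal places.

Cost of equity via CAPM: Re = 1.78% + 1.82 × 6.74% = 14.0468%.
Cost of preferred: Rp = 4.95 / 94.33 = 5.2475%.
Market value of equity E = 185.03 × 1.45m = 268.2935m.
Total capital V = 268.2935 + 56.5 + 20.6 = 345.3935.
Equity: weight = 268.2935/345.3935 = 0.7768; cost = 14.0468%.
Preferred: weight = 56.5/345.3935 = 0.1636; cost = 5.2475%.
Private placement notes: weight = 20.6/345.3935 = 0.0596; after-tax cost = 7.2% × (1 − 36.2%) = 4.5936%.
WACC = 0.7768 × 14.0468% + 0.1636 × 5.2475% + 0.0596 × 4.5936% = 12.0436%.

12.04%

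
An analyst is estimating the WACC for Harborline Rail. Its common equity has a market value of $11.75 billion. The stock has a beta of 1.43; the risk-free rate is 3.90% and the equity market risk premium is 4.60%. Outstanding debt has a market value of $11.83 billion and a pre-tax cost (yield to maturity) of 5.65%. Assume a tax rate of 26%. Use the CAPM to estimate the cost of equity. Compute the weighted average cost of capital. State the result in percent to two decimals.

7.32%

Cost of equity via CAPM: Re = 3.9% + 1.43 × 4.6% = 10.4780%.
Total capital V = 11.75 + 11.83 = 23.58.
Equity: weight = 11.75/23.58 = 0.4983; cost = 10.478%.
Debt: weight = 11.83/23.58 = 0.5017; after-tax cost = 5.65% × (1 − 26%) = 4.1810%.
WACC = 0.4983 × 10.4780% + 0.5017 × 4.1810% = 7.3188%.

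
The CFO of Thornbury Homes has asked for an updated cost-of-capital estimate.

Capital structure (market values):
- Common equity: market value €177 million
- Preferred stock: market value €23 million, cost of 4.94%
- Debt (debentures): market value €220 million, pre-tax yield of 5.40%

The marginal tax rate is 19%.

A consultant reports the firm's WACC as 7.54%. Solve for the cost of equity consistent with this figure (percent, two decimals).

11.81%

Total capital V = 177 + 23 + 220 = 420.
Equity weight = 177/420 = 0.4214.
Preferred weight = 23/420 = 0.0548.
Debentures weight = 220/420 = 0.5238.
Debt contribution = 0.5238 × 5.4% × (1 − 19%) = 2.2911%.
Preferred contribution = 0.0548 × 4.94% = 0.2705%.
Required equity contribution = 7.54% − 2.5617% = 4.9783%.
Re = 4.9783% / 0.4214 = 11.8130%.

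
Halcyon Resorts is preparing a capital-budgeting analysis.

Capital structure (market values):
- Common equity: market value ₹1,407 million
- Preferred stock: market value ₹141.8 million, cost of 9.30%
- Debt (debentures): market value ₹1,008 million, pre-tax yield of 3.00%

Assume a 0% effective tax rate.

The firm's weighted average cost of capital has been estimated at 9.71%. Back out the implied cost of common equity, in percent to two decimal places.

Total capital V = 1407 + 141.8 + 1008 = 2556.8.
Equity weight = 1407/2556.8 = 0.5503.
Preferred weight = 141.8/2556.8 = 0.0555.
Debentures weight = 1008/2556.8 = 0.3942.
Debt contribution = 0.3942 × 3% × (1 − 0%) = 1.1827%.
Preferred contribution = 0.0555 × 9.3% = 0.5158%.
Required equity contribution = 9.71% − 1.6985% = 8.0115%.
Re = 8.0115% / 0.5503 = 14.5585%.

14.56%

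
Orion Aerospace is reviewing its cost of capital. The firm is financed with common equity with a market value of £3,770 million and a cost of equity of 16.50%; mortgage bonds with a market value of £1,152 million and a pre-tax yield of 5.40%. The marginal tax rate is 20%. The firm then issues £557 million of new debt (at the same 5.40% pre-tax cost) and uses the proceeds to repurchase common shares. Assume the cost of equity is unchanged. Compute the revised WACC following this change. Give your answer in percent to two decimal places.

After the change:
Total capital V = 3213 + 1709 = 4922.
Equity: weight = 3213/4922 = 0.6528; cost = 16.5%.
Mortgage bonds: weight = 1709/4922 = 0.3472; after-tax cost = 5.4% × (1 − 20%) = 4.3200%.
WACC = 0.6528 × 16.5000% + 0.3472 × 4.3200% = 12.2709%.

12.27%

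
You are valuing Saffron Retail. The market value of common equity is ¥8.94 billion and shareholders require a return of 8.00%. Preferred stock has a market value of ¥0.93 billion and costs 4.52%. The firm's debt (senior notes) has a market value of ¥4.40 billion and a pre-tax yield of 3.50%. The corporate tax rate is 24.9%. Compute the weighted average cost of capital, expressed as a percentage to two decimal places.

6.12%

Total capital V = 8.94 + 0.93 + 4.4 = 14.27.
Equity: weight = 8.94/14.27 = 0.6265; cost = 8%.
Preferred: weight = 0.93/14.27 = 0.0652; cost = 4.52%.
Senior notes: weight = 4.4/14.27 = 0.3083; after-tax cost = 3.5% × (1 − 24.9%) = 2.6285%.
WACC = 0.6265 × 8.0000% + 0.0652 × 4.5200% + 0.3083 × 2.6285% = 6.1170%.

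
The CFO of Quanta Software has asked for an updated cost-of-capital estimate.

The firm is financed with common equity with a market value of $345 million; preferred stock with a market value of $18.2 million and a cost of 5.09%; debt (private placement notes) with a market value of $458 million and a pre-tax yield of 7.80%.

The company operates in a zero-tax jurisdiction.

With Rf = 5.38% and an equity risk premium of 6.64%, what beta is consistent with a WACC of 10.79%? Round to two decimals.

1.46

Total capital V = 345 + 18.2 + 458 = 821.2.
Equity weight = 345/821.2 = 0.4201.
Preferred weight = 18.2/821.2 = 0.0222.
Private placement notes weight = 458/821.2 = 0.5577.
Debt contribution = 0.5577 × 7.8% × (1 − 0%) = 4.3502%.
Preferred contribution = 0.0222 × 5.09% = 0.1128%.
Required equity contribution = 10.79% − 4.4630% = 6.3270%  ⇒  Re = 15.0600%.
CAPM: 15.0600% = 5.38% + β × 6.64%  ⇒  β = 1.4578.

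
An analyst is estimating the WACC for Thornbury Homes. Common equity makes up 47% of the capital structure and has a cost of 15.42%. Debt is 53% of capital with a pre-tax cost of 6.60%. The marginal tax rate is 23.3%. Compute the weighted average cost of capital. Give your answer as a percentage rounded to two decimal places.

After-tax cost of debt = 6.6% × (1 − 23.3%) = 5.0622%.
WACC = 0.470 × 15.4200% + 0.530 × 5.0622% = 9.9304%.

9.93%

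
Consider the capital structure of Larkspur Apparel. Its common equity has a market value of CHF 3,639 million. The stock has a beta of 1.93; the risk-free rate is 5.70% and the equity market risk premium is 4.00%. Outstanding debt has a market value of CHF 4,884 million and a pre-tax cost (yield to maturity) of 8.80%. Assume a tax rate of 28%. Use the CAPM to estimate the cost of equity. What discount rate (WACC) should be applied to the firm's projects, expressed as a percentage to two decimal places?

Cost of equity via CAPM: Re = 5.7% + 1.93 × 4.0% = 13.4200%.
Total capital V = 3639 + 4884 = 8523.
Equity: weight = 3639/8523 = 0.4270; cost = 13.42%.
Debt: weight = 4884/8523 = 0.5730; after-tax cost = 8.8% × (1 − 28%) = 6.3360%.
WACC = 0.4270 × 13.4200% + 0.5730 × 6.3360% = 9.3606%.

9.36%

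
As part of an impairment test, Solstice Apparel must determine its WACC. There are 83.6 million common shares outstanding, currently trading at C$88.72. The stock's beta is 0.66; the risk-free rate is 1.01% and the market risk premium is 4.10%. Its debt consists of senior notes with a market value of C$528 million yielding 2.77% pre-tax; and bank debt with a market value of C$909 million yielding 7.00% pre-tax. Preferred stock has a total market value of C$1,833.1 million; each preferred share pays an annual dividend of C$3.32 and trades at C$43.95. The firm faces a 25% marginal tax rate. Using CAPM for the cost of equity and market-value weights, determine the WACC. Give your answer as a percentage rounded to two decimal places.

Cost of equity via CAPM: Re = 1.01% + 0.66 × 4.1% = 3.7160%.
Cost of preferred: Rp = 3.32 / 43.95 = 7.5540%.
Market value of equity E = 88.72 × 83.6m = 7416.992m.
Total capital V = 7416.992 + 1833.1 + 528 + 909 = 10687.092.
Equity: weight = 7416.992/10687.092 = 0.6940; cost = 3.716%.
Preferred: weight = 1833.1/10687.092 = 0.1715; cost = 7.554%.
Senior notes: weight = 528/10687.092 = 0.0494; after-tax cost = 2.77% × (1 − 25%) = 2.0775%.
Bank debt: weight = 909/10687.092 = 0.0851; after-tax cost = 7% × (1 − 25%) = 5.2500%.
WACC = 0.6940 × 3.7160% + 0.1715 × 7.5540% + 0.0494 × 2.0775% + 0.0851 × 5.2500% = 4.4238%.

4.42%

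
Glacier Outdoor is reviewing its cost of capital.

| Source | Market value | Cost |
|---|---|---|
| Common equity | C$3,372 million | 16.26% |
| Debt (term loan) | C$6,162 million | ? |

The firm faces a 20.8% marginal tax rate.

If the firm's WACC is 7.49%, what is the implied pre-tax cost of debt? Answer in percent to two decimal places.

3.40%

Total capital V = 3372 + 6162 = 9534.
Equity weight = 3372/9534 = 0.3537.
Term loan weight = 6162/9534 = 0.6463.
Equity contribution = 0.3537 × 16.26% = 5.7509%.
Remaining for debt = 7.49% − 5.7509% = 1.7391%.
Rd × (1 − 20.8%) × 0.6463 = 1.7391%  ⇒  Rd = 3.3975%.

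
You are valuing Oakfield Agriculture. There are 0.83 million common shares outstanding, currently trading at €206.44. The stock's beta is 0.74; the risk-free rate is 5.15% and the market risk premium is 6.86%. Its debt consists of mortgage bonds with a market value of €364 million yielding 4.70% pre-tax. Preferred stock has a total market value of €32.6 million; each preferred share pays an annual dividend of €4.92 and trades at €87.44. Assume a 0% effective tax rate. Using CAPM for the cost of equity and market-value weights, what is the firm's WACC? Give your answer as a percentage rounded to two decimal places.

Cost of equity via CAPM: Re = 5.15% + 0.74 × 6.86% = 10.2264%.
Cost of preferred: Rp = 4.92 / 87.44 = 5.6267%.
Market value of equity E = 206.44 × 0.83m = 171.3452m.
Total capital V = 171.3452 + 32.6 + 364 = 567.9452.
Equity: weight = 171.3452/567.9452 = 0.3017; cost = 10.2264%.
Preferred: weight = 32.6/567.9452 = 0.0574; cost = 5.6267%.
Mortgage bonds: weight = 364/567.9452 = 0.6409; after-tax cost = 4.7% × (1 − 0%) = 4.7000%.
WACC = 0.3017 × 10.2264% + 0.0574 × 5.6267% + 0.6409 × 4.7000% = 6.4205%.

6.42%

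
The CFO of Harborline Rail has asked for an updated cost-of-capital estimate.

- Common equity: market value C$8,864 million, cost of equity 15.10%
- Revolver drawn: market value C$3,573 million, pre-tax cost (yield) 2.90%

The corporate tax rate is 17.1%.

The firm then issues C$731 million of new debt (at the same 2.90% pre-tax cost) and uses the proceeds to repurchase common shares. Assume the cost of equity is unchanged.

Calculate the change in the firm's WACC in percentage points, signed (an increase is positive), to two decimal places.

Current WACC:
Total capital V = 8864 + 3573 = 12437.
Equity: weight = 8864/12437 = 0.7127; cost = 15.1%.
Revolver drawn: weight = 3573/12437 = 0.2873; after-tax cost = 2.9% × (1 − 17.1%) = 2.4041%.
WACC = 0.7127 × 15.1000% + 0.2873 × 2.4041% = 11.4526%.
After the change:
Total capital V = 8133 + 4304 = 12437.
Equity: weight = 8133/12437 = 0.6539; cost = 15.1%.
Revolver drawn: weight = 4304/12437 = 0.3461; after-tax cost = 2.9% × (1 − 17.1%) = 2.4041%.
WACC = 0.6539 × 15.1000% + 0.3461 × 2.4041% = 10.7064%.
Change in WACC = 10.7064% − 11.4526% = -0.7462 pp.

-0.75 pp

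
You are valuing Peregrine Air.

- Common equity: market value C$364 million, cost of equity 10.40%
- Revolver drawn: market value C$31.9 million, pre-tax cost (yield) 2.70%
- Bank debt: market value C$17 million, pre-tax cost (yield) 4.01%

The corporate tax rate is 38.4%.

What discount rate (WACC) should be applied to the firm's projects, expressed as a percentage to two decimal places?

9.40%

Total capital V = 364 + 31.9 + 17 = 412.9.
Equity: weight = 364/412.9 = 0.8816; cost = 10.4%.
Revolver drawn: weight = 31.9/412.9 = 0.0773; after-tax cost = 2.7% × (1 − 38.4%) = 1.6632%.
Bank debt: weight = 17/412.9 = 0.0412; after-tax cost = 4.01% × (1 − 38.4%) = 2.4702%.
WACC = 0.8816 × 10.4000% + 0.0773 × 1.6632% + 0.0412 × 2.4702% = 9.3985%.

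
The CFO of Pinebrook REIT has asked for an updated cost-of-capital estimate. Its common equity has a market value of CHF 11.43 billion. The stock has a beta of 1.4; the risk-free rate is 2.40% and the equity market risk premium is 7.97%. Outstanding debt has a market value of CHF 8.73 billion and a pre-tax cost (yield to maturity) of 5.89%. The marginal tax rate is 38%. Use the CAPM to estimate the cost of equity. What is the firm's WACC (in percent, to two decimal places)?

Cost of equity via CAPM: Re = 2.4% + 1.4 × 7.97% = 13.5580%.
Total capital V = 11.43 + 8.73 = 20.16.
Equity: weight = 11.43/20.16 = 0.5670; cost = 13.558%.
Debt: weight = 8.73/20.16 = 0.4330; after-tax cost = 5.89% × (1 − 38%) = 3.6518%.
WACC = 0.5670 × 13.5580% + 0.4330 × 3.6518% = 9.2683%.

9.27%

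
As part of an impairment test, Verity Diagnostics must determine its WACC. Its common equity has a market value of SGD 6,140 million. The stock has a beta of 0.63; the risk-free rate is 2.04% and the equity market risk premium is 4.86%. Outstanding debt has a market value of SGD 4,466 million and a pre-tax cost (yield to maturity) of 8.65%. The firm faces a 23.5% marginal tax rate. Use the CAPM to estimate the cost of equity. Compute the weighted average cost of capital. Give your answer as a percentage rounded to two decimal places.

5.74%

Cost of equity via CAPM: Re = 2.04% + 0.63 × 4.86% = 5.1018%.
Total capital V = 6140 + 4466 = 10606.
Equity: weight = 6140/10606 = 0.5789; cost = 5.1018%.
Debt: weight = 4466/10606 = 0.4211; after-tax cost = 8.65% × (1 − 23.5%) = 6.6173%.
WACC = 0.5789 × 5.1018% + 0.4211 × 6.6173% = 5.7399%.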